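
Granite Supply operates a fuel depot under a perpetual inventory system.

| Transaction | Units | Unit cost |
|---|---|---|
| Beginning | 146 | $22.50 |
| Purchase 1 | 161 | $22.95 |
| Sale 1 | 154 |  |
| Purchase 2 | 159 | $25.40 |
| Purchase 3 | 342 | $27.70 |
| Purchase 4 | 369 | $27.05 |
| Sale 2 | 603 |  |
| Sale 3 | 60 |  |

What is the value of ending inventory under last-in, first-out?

Sale 1 (154) [LIFO — newest first]: 154 @ $22.95 = $3,534.30
Sale 2 (603) [LIFO — newest first]: 369 @ $27.05 + 234 @ $27.70 = $16,463.25
Sale 3 (60) [LIFO — newest first]: 60 @ $27.70 = $1,662.00
Total COGS = $3,534.30 + $16,463.25 + $1,662.00 = $21,659.55
Ending inventory: 146 @ $22.50 + 7 @ $22.95 + 159 @ $25.40 + 48 @ $27.70 = $8,813.85
Check: goods available $30,473.40 = COGS $21,659.55 + ending $8,813.85

Ending inventory = $8,813.85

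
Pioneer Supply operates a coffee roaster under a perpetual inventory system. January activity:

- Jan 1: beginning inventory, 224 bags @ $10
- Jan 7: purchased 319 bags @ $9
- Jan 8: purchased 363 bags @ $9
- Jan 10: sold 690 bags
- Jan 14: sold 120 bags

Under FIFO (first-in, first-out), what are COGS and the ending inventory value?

Jan 10, 690 sold [FIFO — oldest first]: 224 @ $10 + 319 @ $9 + 147 @ $9 = $6,434
Jan 14, 120 sold [FIFO — oldest first]: 120 @ $9 = $1,080
Total COGS = $6,434 + $1,080 = $7,514
Ending inventory: 96 @ $9 = $864
Check: goods available $8,378 = COGS $7,514 + ending $864

COGS = $7,514; ending inventory = $864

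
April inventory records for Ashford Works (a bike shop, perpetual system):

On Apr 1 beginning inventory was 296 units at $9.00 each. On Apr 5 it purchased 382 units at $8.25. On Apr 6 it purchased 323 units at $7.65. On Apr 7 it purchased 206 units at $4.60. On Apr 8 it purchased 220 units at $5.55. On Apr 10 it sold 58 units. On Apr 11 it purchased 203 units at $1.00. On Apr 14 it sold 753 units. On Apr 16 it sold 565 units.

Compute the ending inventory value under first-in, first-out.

Apr 10, 58 sold [FIFO — oldest first]: 58 @ $9.00 = $522.00
Apr 14, 753 sold [FIFO — oldest first]: 238 @ $9.00 + 382 @ $8.25 + 133 @ $7.65 = $6,310.95
Apr 16, 565 sold [FIFO — oldest first]: 190 @ $7.65 + 206 @ $4.60 + 169 @ $5.55 = $3,339.05
Total COGS = $522.00 + $6,310.95 + $3,339.05 = $10,172.00
Ending inventory: 51 @ $5.55 + 203 @ $1.00 = $486.05
Check: goods available $10,658.05 = COGS $10,172.00 + ending $486.05

Ending inventory = $486.05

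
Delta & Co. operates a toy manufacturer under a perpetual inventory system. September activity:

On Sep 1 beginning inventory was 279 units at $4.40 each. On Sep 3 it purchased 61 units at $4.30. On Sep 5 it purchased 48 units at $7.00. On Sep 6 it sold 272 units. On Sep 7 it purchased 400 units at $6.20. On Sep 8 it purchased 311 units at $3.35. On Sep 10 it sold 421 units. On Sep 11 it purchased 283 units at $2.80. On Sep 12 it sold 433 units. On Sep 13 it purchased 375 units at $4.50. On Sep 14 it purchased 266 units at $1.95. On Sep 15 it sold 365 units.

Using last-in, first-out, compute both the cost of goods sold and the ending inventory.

Sep 6, 272 sold [LIFO — newest first]: 48 @ $7.00 + 61 @ $4.30 + 163 @ $4.40 = $1,315.50
Sep 10, 421 sold [LIFO — newest first]: 311 @ $3.35 + 110 @ $6.20 = $1,723.85
Sep 12, 433 sold [LIFO — newest first]: 283 @ $2.80 + 150 @ $6.20 = $1,722.40
Sep 15, 365 sold [LIFO — newest first]: 266 @ $1.95 + 99 @ $4.50 = $964.20
Total COGS = $1,315.50 + $1,723.85 + $1,722.40 + $964.20 = $5,725.95
Ending inventory: 116 @ $4.40 + 140 @ $6.20 + 276 @ $4.50 = $2,620.40
Check: goods available $8,346.35 = COGS $5,725.95 + ending $2,620.40

COGS = $5,725.95; ending inventory = $2,620.40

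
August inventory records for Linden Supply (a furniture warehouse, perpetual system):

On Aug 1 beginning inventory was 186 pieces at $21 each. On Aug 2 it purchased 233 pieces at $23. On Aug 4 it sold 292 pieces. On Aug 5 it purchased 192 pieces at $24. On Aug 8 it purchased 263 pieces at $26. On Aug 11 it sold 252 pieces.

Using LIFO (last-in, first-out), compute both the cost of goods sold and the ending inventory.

COGS = $13,150; ending inventory = $7,561

Aug 4, 292 sold [LIFO — newest first]: 233 @ $23 + 59 @ $21 = $6,598
Aug 11, 252 sold [LIFO — newest first]: 252 @ $26 = $6,552
Total COGS = $6,598 + $6,552 = $13,150
Ending inventory: 127 @ $21 + 192 @ $24 + 11 @ $26 = $7,561
Check: goods available $20,711 = COGS $13,150 + ending $7,561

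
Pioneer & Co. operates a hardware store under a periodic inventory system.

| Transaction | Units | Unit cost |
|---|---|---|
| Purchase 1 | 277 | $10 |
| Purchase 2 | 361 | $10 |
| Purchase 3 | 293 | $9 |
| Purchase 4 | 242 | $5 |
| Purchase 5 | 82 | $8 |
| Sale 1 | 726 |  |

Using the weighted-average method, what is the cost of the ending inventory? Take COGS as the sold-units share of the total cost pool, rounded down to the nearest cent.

Ending inventory = $4,587.34

Sale 1, sell 726: 726/1255 × $10,883.00 → $6,295.66
Ending inventory (cost pool remaining) = $4,587.34
Check: goods available $10,883.00 = COGS $6,295.66 + ending $4,587.34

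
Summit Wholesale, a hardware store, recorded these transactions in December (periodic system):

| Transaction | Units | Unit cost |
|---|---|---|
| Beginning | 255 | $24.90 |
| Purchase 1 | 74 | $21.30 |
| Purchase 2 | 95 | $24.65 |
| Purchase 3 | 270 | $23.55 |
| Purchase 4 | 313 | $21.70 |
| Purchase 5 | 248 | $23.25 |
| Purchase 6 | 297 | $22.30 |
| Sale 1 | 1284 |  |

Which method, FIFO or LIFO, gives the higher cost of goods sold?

FIFO

FIFO COGS: 255 @ $24.90 + 74 @ $21.30 + 95 @ $24.65 + 270 @ $23.55 + 313 @ $21.70 + 248 @ $23.25 + 29 @ $22.30 = $29,830.75
LIFO COGS: 297 @ $22.30 + 248 @ $23.25 + 313 @ $21.70 + 270 @ $23.55 + 95 @ $24.65 + 61 @ $21.30 = $29,180.75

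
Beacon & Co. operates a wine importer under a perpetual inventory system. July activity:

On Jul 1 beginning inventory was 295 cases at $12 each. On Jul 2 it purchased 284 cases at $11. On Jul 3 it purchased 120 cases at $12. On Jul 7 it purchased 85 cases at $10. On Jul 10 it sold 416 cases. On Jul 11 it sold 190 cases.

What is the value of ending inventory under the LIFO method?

Jul 10, 416 sold [LIFO — newest first]: 85 @ $10 + 120 @ $12 + 211 @ $11 = $4,611
Jul 11, 190 sold [LIFO — newest first]: 73 @ $11 + 117 @ $12 = $2,207
Total COGS = $4,611 + $2,207 = $6,818
Ending inventory: 178 @ $12 = $2,136

Ending inventory = $2,136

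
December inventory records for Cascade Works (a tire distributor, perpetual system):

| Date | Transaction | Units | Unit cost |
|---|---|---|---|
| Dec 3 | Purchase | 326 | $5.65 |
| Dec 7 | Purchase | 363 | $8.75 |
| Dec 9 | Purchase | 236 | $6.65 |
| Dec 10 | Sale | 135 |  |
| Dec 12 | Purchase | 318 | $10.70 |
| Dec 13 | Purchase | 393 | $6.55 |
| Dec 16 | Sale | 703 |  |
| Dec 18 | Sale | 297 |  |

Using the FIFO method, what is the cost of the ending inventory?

Dec 10, 135 sold [FIFO — oldest first]: 135 @ $5.65 = $762.75
Dec 16, 703 sold [FIFO — oldest first]: 191 @ $5.65 + 363 @ $8.75 + 149 @ $6.65 = $5,246.25
Dec 18, 297 sold [FIFO — oldest first]: 87 @ $6.65 + 210 @ $10.70 = $2,825.55
Total COGS = $762.75 + $5,246.25 + $2,825.55 = $8,834.55
Ending inventory: 108 @ $10.70 + 393 @ $6.55 = $3,729.75

Ending inventory = $3,729.75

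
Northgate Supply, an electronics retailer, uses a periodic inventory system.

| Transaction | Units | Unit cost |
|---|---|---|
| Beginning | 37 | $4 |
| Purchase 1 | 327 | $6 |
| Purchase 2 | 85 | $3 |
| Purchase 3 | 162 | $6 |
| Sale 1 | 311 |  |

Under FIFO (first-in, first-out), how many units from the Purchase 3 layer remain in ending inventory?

162

Sale 1 (311) [FIFO — oldest first]: 37 @ $4 + 274 @ $6 = $1,792
Ending inventory: 53 @ $6 + 85 @ $3 + 162 @ $6 = $1,545
Check: goods available $3,337 = COGS $1,792 + ending $1,545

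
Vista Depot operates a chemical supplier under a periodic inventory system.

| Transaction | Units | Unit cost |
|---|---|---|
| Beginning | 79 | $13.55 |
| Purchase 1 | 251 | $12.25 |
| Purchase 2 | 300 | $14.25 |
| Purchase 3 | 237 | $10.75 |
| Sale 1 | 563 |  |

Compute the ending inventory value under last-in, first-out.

Ending inventory = $3,826.70

Sale 1 (563) [LIFO — newest first]: 237 @ $10.75 + 300 @ $14.25 + 26 @ $12.25 = $7,141.25
Ending inventory: 79 @ $13.55 + 225 @ $12.25 = $3,826.70
Check: goods available $10,967.95 = COGS $7,141.25 + ending $3,826.70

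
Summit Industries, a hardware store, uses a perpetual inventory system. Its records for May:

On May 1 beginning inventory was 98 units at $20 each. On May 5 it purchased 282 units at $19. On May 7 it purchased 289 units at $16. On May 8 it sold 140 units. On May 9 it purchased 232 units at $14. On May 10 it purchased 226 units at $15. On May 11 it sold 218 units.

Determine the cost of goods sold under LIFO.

May 8, 140 sold [LIFO — newest first]: 140 @ $16 = $2,240
May 11, 218 sold [LIFO — newest first]: 218 @ $15 = $3,270
Total COGS = $2,240 + $3,270 = $5,510
Ending inventory: 98 @ $20 + 282 @ $19 + 149 @ $16 + 232 @ $14 + 8 @ $15 = $13,070
Check: goods available $18,580 = COGS $5,510 + ending $13,070

COGS = $5,510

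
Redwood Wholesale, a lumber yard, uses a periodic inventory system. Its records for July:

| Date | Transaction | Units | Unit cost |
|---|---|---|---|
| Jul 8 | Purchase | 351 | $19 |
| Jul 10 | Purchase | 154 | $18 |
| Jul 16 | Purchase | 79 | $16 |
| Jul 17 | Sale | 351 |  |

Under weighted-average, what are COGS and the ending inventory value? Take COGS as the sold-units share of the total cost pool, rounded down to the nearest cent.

Jul 17, sell 351: 351/584 × $10,705.00 → $6,433.99
Ending inventory (cost pool remaining) = $4,271.01
Check: goods available $10,705.00 = COGS $6,433.99 + ending $4,271.01

COGS = $6,433.99; ending inventory = $4,271.01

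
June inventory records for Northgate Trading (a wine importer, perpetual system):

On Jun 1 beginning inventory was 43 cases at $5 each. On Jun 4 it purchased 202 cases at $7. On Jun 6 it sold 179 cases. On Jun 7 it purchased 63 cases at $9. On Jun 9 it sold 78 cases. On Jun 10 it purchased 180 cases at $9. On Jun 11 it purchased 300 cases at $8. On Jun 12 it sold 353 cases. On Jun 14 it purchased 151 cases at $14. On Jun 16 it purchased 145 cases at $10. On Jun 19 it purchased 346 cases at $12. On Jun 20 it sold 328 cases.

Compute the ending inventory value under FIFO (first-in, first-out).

Jun 6, 179 sold [FIFO — oldest first]: 43 @ $5 + 136 @ $7 = $1,167
Jun 9, 78 sold [FIFO — oldest first]: 66 @ $7 + 12 @ $9 = $570
Jun 12, 353 sold [FIFO — oldest first]: 51 @ $9 + 180 @ $9 + 122 @ $8 = $3,055
Jun 20, 328 sold [FIFO — oldest first]: 178 @ $8 + 150 @ $14 = $3,524
Total COGS = $1,167 + $570 + $3,055 + $3,524 = $8,316
Ending inventory: 1 @ $14 + 145 @ $10 + 346 @ $12 = $5,616

Ending inventory = $5,616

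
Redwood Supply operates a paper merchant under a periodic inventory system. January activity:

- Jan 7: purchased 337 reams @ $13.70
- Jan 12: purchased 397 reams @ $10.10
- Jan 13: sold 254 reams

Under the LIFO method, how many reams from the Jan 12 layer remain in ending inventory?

Jan 13, 254 sold [LIFO — newest first]: 254 @ $10.10 = $2,565.40
Ending inventory: 337 @ $13.70 + 143 @ $10.10 = $6,061.20
Check: goods available $8,626.60 = COGS $2,565.40 + ending $6,061.20

143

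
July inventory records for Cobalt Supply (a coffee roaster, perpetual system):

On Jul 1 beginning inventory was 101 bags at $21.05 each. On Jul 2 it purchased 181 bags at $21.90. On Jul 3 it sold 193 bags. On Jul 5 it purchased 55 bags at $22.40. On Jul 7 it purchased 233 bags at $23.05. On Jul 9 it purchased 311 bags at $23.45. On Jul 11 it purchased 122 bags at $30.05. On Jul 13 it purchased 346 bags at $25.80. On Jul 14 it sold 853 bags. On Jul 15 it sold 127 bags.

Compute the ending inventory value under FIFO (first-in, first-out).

Ending inventory = $4,540.80

Jul 3, 193 sold [FIFO — oldest first]: 101 @ $21.05 + 92 @ $21.90 = $4,140.85
Jul 14, 853 sold [FIFO — oldest first]: 89 @ $21.90 + 55 @ $22.40 + 233 @ $23.05 + 311 @ $23.45 + 122 @ $30.05 + 43 @ $25.80 = $20,620.20
Jul 15, 127 sold [FIFO — oldest first]: 127 @ $25.80 = $3,276.60
Total COGS = $4,140.85 + $20,620.20 + $3,276.60 = $28,037.65
Ending inventory: 176 @ $25.80 = $4,540.80
Check: goods available $32,578.45 = COGS $28,037.65 + ending $4,540.80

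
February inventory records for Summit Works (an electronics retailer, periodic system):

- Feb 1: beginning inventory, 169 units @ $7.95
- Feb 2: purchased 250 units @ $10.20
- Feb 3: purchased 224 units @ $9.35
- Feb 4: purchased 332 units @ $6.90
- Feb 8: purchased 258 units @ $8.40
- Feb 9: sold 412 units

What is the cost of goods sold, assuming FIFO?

COGS = $3,822.15

Feb 9, 412 sold [FIFO — oldest first]: 169 @ $7.95 + 243 @ $10.20 = $3,822.15
Ending inventory: 7 @ $10.20 + 224 @ $9.35 + 332 @ $6.90 + 258 @ $8.40 = $6,623.80
Check: goods available $10,445.95 = COGS $3,822.15 + ending $6,623.80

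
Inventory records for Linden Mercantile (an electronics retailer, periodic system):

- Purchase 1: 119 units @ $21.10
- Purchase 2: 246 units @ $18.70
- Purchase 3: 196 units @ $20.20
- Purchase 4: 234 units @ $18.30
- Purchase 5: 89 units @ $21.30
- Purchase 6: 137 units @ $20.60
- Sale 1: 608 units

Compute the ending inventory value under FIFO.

Ending inventory = $8,140.00

Sale 1 (608) [FIFO — oldest first]: 119 @ $21.10 + 246 @ $18.70 + 196 @ $20.20 + 47 @ $18.30 = $11,930.40
Ending inventory: 187 @ $18.30 + 89 @ $21.30 + 137 @ $20.60 = $8,140.00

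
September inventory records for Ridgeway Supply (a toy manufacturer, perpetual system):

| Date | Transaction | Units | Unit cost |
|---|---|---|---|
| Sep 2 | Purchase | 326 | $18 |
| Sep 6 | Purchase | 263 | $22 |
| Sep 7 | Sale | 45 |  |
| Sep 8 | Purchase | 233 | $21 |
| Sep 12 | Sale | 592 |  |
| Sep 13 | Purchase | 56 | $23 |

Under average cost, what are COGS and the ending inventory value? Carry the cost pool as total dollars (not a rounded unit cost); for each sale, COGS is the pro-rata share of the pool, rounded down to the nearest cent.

COGS = $12,819.23; ending inventory = $5,015.77

After Sep 2: 326 on hand, pool $5,868.00 (≈ $18.0000 each)
After Sep 6: 589 on hand, pool $11,654.00 (≈ $19.7861 each)
Sep 7, sell 45: 45/589 × $11,654.00 → $890.37
After Sep 8: 777 on hand, pool $15,656.63 (≈ $20.1501 each)
Sep 12, sell 592: 592/777 × $15,656.63 → $11,928.86
After Sep 13: 241 on hand, pool $5,015.77 (≈ $20.8123 each)
Total COGS = $890.37 + $11,928.86 = $12,819.23
Ending inventory (cost pool remaining) = $5,015.77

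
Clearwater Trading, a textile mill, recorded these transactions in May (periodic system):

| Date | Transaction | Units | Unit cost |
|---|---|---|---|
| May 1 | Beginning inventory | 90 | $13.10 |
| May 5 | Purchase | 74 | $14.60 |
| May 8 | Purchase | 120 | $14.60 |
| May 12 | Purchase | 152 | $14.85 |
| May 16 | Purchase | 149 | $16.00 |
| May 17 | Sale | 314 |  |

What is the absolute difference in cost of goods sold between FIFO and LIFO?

FIFO COGS: 90 @ $13.10 + 74 @ $14.60 + 120 @ $14.60 + 30 @ $14.85 = $4,456.90
LIFO COGS: 149 @ $16.00 + 152 @ $14.85 + 13 @ $14.60 = $4,831.00
Difference = |$4,456.90 − $4,831.00| = $374.10

$374.10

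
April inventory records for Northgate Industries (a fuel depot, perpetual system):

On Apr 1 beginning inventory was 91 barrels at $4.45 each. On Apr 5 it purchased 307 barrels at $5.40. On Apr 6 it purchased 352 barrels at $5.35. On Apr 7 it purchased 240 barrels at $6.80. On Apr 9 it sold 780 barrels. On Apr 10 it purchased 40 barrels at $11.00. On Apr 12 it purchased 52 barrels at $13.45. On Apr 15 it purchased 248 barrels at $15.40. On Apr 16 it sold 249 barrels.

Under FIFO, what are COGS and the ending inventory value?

COGS = $6,006.95; ending inventory = $4,529.60

Apr 9, 780 sold [FIFO — oldest first]: 91 @ $4.45 + 307 @ $5.40 + 352 @ $5.35 + 30 @ $6.80 = $4,149.95
Apr 16, 249 sold [FIFO — oldest first]: 210 @ $6.80 + 39 @ $11.00 = $1,857.00
Total COGS = $4,149.95 + $1,857.00 = $6,006.95
Ending inventory: 1 @ $11.00 + 52 @ $13.45 + 248 @ $15.40 = $4,529.60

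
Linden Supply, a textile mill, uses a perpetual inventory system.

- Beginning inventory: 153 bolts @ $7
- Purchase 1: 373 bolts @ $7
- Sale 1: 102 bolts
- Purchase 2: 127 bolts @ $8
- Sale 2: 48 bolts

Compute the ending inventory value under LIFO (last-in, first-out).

Ending inventory = $3,600

Sale 1 (102) [LIFO — newest first]: 102 @ $7 = $714
Sale 2 (48) [LIFO — newest first]: 48 @ $8 = $384
Total COGS = $714 + $384 = $1,098
Ending inventory: 153 @ $7 + 271 @ $7 + 79 @ $8 = $3,600
Check: goods available $4,698 = COGS $1,098 + ending $3,600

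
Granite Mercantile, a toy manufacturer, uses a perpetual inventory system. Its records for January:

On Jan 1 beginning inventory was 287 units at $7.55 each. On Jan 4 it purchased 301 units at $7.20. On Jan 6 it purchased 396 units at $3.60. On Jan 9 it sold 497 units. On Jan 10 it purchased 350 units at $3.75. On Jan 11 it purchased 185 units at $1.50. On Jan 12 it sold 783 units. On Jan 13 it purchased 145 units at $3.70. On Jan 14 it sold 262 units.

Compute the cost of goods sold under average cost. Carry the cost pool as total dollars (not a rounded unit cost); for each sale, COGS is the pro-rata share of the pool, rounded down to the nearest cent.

COGS = $7,385.77

After Jan 1: 287 on hand, pool $2,166.85 (≈ $7.5500 each)
After Jan 4: 588 on hand, pool $4,334.05 (≈ $7.3708 each)
After Jan 6: 984 on hand, pool $5,759.65 (≈ $5.8533 each)
Jan 9, sell 497: 497/984 × $5,759.65 → $2,909.09
After Jan 10: 837 on hand, pool $4,163.06 (≈ $4.9738 each)
After Jan 11: 1022 on hand, pool $4,440.56 (≈ $4.3450 each)
Jan 12, sell 783: 783/1022 × $4,440.56 → $3,402.11
After Jan 13: 384 on hand, pool $1,574.95 (≈ $4.1014 each)
Jan 14, sell 262: 262/384 × $1,574.95 → $1,074.57
Total COGS = $2,909.09 + $3,402.11 + $1,074.57 = $7,385.77
Ending inventory (cost pool remaining) = $500.38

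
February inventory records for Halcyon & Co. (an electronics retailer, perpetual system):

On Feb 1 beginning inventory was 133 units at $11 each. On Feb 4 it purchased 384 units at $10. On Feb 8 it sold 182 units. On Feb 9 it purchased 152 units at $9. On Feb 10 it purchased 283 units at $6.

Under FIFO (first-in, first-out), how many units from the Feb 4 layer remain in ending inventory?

335

Feb 8, 182 sold [FIFO — oldest first]: 133 @ $11 + 49 @ $10 = $1,953
Ending inventory: 335 @ $10 + 152 @ $9 + 283 @ $6 = $6,416
Check: goods available $8,369 = COGS $1,953 + ending $6,416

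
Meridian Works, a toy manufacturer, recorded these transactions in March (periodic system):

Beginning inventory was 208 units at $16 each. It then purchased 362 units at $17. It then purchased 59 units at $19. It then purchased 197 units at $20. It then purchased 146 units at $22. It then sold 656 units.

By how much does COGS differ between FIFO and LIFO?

FIFO COGS: 208 @ $16 + 362 @ $17 + 59 @ $19 + 27 @ $20 = $11,143
LIFO COGS: 146 @ $22 + 197 @ $20 + 59 @ $19 + 254 @ $17 = $12,591
Difference = |$11,143 − $12,591| = $1,448

$1,448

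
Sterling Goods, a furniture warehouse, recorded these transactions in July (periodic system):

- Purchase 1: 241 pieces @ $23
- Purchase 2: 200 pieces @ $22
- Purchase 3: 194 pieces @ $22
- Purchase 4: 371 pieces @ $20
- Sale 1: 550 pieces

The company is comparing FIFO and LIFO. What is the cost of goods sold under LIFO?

FIFO COGS: 241 @ $23 + 200 @ $22 + 109 @ $22 = $12,341
LIFO COGS: 371 @ $20 + 179 @ $22 = $11,358

COGS = $11,358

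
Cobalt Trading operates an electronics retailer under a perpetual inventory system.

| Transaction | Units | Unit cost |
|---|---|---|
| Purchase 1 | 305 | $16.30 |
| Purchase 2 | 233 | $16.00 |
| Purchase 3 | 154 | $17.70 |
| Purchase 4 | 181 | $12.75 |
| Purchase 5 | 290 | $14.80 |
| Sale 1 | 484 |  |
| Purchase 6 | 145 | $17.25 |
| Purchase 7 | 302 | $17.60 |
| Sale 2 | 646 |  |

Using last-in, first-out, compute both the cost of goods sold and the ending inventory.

COGS = $18,070.00; ending inventory = $7,771.50

Sale 1 (484) [LIFO — newest first]: 290 @ $14.80 + 181 @ $12.75 + 13 @ $17.70 = $6,829.85
Sale 2 (646) [LIFO — newest first]: 302 @ $17.60 + 145 @ $17.25 + 141 @ $17.70 + 58 @ $16.00 = $11,240.15
Total COGS = $6,829.85 + $11,240.15 = $18,070.00
Ending inventory: 305 @ $16.30 + 175 @ $16.00 = $7,771.50
Check: goods available $25,841.50 = COGS $18,070.00 + ending $7,771.50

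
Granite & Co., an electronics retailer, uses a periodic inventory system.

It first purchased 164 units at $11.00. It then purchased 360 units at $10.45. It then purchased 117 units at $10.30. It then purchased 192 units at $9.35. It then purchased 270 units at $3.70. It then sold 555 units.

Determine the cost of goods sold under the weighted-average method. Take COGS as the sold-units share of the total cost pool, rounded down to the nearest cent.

Sale 1, sell 555: 555/1103 × $9,565.30 → $4,813.00
Ending inventory (cost pool remaining) = $4,752.30

COGS = $4,813.00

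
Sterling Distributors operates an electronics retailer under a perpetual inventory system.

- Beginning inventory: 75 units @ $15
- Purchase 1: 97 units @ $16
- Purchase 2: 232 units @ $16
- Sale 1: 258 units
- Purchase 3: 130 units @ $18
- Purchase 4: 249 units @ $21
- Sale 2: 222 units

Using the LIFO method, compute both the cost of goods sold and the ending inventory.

Sale 1 (258) [LIFO — newest first]: 232 @ $16 + 26 @ $16 = $4,128
Sale 2 (222) [LIFO — newest first]: 222 @ $21 = $4,662
Total COGS = $4,128 + $4,662 = $8,790
Ending inventory: 75 @ $15 + 71 @ $16 + 130 @ $18 + 27 @ $21 = $5,168

COGS = $8,790; ending inventory = $5,168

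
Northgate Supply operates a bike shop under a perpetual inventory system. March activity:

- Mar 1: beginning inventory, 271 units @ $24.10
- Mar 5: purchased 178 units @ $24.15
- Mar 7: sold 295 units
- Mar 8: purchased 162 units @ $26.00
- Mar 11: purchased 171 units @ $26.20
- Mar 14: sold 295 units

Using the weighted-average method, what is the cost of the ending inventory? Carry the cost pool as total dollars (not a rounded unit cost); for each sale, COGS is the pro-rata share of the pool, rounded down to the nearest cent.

Ending inventory = $4,891.34

After Mar 1: 271 on hand, pool $6,531.10 (≈ $24.1000 each)
After Mar 5: 449 on hand, pool $10,829.80 (≈ $24.1198 each)
Mar 7, sell 295: 295/449 × $10,829.80 → $7,115.34
After Mar 8: 316 on hand, pool $7,926.46 (≈ $25.0837 each)
After Mar 11: 487 on hand, pool $12,406.66 (≈ $25.4757 each)
Mar 14, sell 295: 295/487 × $12,406.66 → $7,515.32
Total COGS = $7,115.34 + $7,515.32 = $14,630.66
Ending inventory (cost pool remaining) = $4,891.34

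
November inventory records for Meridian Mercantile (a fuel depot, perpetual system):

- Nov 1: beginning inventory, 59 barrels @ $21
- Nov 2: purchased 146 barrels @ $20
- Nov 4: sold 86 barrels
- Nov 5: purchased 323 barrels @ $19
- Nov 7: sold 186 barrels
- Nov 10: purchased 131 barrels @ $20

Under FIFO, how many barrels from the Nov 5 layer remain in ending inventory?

256

Nov 4, 86 sold [FIFO — oldest first]: 59 @ $21 + 27 @ $20 = $1,779
Nov 7, 186 sold [FIFO — oldest first]: 119 @ $20 + 67 @ $19 = $3,653
Total COGS = $1,779 + $3,653 = $5,432
Ending inventory: 256 @ $19 + 131 @ $20 = $7,484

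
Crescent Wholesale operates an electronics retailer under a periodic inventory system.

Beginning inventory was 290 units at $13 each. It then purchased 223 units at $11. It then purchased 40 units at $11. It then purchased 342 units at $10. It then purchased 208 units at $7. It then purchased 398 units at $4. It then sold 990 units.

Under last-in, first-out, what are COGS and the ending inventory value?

Sale 1 (990) [LIFO — newest first]: 398 @ $4 + 208 @ $7 + 342 @ $10 + 40 @ $11 + 2 @ $11 = $6,930
Ending inventory: 290 @ $13 + 221 @ $11 = $6,201

COGS = $6,930; ending inventory = $6,201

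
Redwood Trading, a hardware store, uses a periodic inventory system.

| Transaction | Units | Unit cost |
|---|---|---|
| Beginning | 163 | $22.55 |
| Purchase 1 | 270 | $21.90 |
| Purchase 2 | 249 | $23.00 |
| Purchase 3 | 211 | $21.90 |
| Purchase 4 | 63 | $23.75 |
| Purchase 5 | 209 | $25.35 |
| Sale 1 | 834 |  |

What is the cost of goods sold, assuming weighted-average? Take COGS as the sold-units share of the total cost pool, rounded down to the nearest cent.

COGS = $19,136.14

Sale 1, sell 834: 834/1165 × $26,730.95 → $19,136.14
Ending inventory (cost pool remaining) = $7,594.81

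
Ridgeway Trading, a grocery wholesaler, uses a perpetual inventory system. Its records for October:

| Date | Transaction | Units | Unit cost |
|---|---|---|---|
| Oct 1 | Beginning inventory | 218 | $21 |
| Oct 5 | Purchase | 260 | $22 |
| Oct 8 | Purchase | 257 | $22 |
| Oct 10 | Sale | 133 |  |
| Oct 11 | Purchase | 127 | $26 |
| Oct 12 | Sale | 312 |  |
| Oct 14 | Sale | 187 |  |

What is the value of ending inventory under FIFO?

Ending inventory = $5,568

Oct 10, 133 sold [FIFO — oldest first]: 133 @ $21 = $2,793
Oct 12, 312 sold [FIFO — oldest first]: 85 @ $21 + 227 @ $22 = $6,779
Oct 14, 187 sold [FIFO — oldest first]: 33 @ $22 + 154 @ $22 = $4,114
Total COGS = $2,793 + $6,779 + $4,114 = $13,686
Ending inventory: 103 @ $22 + 127 @ $26 = $5,568
Check: goods available $19,254 = COGS $13,686 + ending $5,568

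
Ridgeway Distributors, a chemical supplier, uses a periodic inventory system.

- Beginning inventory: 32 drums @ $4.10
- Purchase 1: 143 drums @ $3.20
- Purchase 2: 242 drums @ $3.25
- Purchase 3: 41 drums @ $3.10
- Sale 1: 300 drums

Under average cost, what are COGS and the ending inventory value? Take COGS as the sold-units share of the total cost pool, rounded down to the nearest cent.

COGS = $984.10; ending inventory = $518.30

Sale 1, sell 300: 300/458 × $1,502.40 → $984.10
Ending inventory (cost pool remaining) = $518.30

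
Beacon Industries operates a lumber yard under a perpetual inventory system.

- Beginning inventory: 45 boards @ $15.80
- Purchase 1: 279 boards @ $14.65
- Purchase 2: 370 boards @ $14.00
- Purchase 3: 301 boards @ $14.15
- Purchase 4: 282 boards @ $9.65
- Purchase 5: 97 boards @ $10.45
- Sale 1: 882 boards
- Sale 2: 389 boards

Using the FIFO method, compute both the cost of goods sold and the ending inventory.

COGS = $16,900.90; ending inventory = $1,071.55

Sale 1 (882) [FIFO — oldest first]: 45 @ $15.80 + 279 @ $14.65 + 370 @ $14.00 + 188 @ $14.15 = $12,638.55
Sale 2 (389) [FIFO — oldest first]: 113 @ $14.15 + 276 @ $9.65 = $4,262.35
Total COGS = $12,638.55 + $4,262.35 = $16,900.90
Ending inventory: 6 @ $9.65 + 97 @ $10.45 = $1,071.55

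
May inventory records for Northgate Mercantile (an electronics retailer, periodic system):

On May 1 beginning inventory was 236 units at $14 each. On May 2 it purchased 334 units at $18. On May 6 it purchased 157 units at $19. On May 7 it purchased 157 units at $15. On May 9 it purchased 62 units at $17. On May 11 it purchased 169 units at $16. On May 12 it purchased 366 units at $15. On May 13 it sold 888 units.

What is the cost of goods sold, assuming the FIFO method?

COGS = $14,722

May 13, 888 sold [FIFO — oldest first]: 236 @ $14 + 334 @ $18 + 157 @ $19 + 157 @ $15 + 4 @ $17 = $14,722
Ending inventory: 58 @ $17 + 169 @ $16 + 366 @ $15 = $9,180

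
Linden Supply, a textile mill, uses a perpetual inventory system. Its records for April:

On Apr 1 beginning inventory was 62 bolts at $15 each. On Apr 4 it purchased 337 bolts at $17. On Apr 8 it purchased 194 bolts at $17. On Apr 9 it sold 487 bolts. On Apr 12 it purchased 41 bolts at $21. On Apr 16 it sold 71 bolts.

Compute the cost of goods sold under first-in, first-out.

COGS = $9,362

Apr 9, 487 sold [FIFO — oldest first]: 62 @ $15 + 337 @ $17 + 88 @ $17 = $8,155
Apr 16, 71 sold [FIFO — oldest first]: 71 @ $17 = $1,207
Total COGS = $8,155 + $1,207 = $9,362
Ending inventory: 35 @ $17 + 41 @ $21 = $1,456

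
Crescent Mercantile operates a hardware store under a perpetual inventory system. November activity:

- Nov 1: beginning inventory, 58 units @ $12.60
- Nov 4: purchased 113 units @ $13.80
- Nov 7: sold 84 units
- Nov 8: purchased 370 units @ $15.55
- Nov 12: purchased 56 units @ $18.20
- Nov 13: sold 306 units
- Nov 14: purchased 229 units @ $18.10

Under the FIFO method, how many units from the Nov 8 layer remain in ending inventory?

Nov 7, 84 sold [FIFO — oldest first]: 58 @ $12.60 + 26 @ $13.80 = $1,089.60
Nov 13, 306 sold [FIFO — oldest first]: 87 @ $13.80 + 219 @ $15.55 = $4,606.05
Total COGS = $1,089.60 + $4,606.05 = $5,695.65
Ending inventory: 151 @ $15.55 + 56 @ $18.20 + 229 @ $18.10 = $7,512.15

151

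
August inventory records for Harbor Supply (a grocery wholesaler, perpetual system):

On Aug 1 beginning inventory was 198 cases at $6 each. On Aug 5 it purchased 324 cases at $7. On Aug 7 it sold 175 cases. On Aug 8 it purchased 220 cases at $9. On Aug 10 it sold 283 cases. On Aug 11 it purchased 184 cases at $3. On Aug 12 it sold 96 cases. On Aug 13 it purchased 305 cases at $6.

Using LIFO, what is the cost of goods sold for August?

Aug 7, 175 sold [LIFO — newest first]: 175 @ $7 = $1,225
Aug 10, 283 sold [LIFO — newest first]: 220 @ $9 + 63 @ $7 = $2,421
Aug 12, 96 sold [LIFO — newest first]: 96 @ $3 = $288
Total COGS = $1,225 + $2,421 + $288 = $3,934
Ending inventory: 198 @ $6 + 86 @ $7 + 88 @ $3 + 305 @ $6 = $3,884
Check: goods available $7,818 = COGS $3,934 + ending $3,884

COGS = $3,934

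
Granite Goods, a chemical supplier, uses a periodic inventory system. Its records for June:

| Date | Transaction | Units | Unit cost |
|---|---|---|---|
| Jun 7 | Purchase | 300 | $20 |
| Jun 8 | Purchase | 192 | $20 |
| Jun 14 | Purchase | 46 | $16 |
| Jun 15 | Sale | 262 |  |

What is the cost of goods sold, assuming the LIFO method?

Jun 15, 262 sold [LIFO — newest first]: 46 @ $16 + 192 @ $20 + 24 @ $20 = $5,056
Ending inventory: 276 @ $20 = $5,520

COGS = $5,056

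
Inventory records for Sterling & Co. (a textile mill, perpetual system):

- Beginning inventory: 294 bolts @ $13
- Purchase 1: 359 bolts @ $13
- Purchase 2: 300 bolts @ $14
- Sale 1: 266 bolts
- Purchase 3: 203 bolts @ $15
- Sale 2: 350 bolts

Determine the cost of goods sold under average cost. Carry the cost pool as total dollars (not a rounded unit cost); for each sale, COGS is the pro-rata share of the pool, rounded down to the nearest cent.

After Beginning: 294 on hand, pool $3,822.00 (≈ $13.0000 each)
After Purchase 1: 653 on hand, pool $8,489.00 (≈ $13.0000 each)
After Purchase 2: 953 on hand, pool $12,689.00 (≈ $13.3148 each)
Sale 1, sell 266: 266/953 × $12,689.00 → $3,541.73
After Purchase 3: 890 on hand, pool $12,192.27 (≈ $13.6992 each)
Sale 2, sell 350: 350/890 × $12,192.27 → $4,794.71
Total COGS = $3,541.73 + $4,794.71 = $8,336.44
Ending inventory (cost pool remaining) = $7,397.56

COGS = $8,336.44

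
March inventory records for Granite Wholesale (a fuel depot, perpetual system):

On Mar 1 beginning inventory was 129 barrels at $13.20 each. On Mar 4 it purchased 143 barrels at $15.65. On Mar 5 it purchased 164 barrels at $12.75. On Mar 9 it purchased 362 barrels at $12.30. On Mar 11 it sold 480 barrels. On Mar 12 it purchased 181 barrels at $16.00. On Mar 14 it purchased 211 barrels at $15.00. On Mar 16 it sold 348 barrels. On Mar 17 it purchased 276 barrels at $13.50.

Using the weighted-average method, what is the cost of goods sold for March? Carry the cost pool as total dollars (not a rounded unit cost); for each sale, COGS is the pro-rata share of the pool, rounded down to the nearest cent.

COGS = $11,324.91

After Mar 1: 129 on hand, pool $1,702.80 (≈ $13.2000 each)
After Mar 4: 272 on hand, pool $3,940.75 (≈ $14.4881 each)
After Mar 5: 436 on hand, pool $6,031.75 (≈ $13.8343 each)
After Mar 9: 798 on hand, pool $10,484.35 (≈ $13.1383 each)
Mar 11, sell 480: 480/798 × $10,484.35 → $6,306.37
After Mar 12: 499 on hand, pool $7,073.98 (≈ $14.1763 each)
After Mar 14: 710 on hand, pool $10,238.98 (≈ $14.4211 each)
Mar 16, sell 348: 348/710 × $10,238.98 → $5,018.54
After Mar 17: 638 on hand, pool $8,946.44 (≈ $14.0226 each)
Total COGS = $6,306.37 + $5,018.54 = $11,324.91
Ending inventory (cost pool remaining) = $8,946.44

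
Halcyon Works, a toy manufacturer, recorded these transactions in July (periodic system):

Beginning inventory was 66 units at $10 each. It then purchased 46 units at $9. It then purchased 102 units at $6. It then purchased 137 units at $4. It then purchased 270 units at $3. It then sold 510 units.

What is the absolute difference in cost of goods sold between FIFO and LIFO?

FIFO COGS: 66 @ $10 + 46 @ $9 + 102 @ $6 + 137 @ $4 + 159 @ $3 = $2,711
LIFO COGS: 270 @ $3 + 137 @ $4 + 102 @ $6 + 1 @ $9 = $1,979
Difference = |$2,711 − $1,979| = $732

$732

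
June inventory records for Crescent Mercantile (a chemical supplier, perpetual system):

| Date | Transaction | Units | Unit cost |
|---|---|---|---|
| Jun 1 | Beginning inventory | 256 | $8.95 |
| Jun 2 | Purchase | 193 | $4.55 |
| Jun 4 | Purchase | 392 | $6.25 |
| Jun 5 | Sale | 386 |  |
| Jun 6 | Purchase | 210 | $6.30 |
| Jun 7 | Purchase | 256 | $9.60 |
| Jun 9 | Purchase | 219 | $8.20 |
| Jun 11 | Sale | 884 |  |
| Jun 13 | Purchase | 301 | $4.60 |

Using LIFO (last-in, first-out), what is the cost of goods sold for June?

Jun 5, 386 sold [LIFO — newest first]: 386 @ $6.25 = $2,412.50
Jun 11, 884 sold [LIFO — newest first]: 219 @ $8.20 + 256 @ $9.60 + 210 @ $6.30 + 6 @ $6.25 + 193 @ $4.55 = $6,492.05
Total COGS = $2,412.50 + $6,492.05 = $8,904.55
Ending inventory: 256 @ $8.95 + 301 @ $4.60 = $3,675.80
Check: goods available $12,580.35 = COGS $8,904.55 + ending $3,675.80

COGS = $8,904.55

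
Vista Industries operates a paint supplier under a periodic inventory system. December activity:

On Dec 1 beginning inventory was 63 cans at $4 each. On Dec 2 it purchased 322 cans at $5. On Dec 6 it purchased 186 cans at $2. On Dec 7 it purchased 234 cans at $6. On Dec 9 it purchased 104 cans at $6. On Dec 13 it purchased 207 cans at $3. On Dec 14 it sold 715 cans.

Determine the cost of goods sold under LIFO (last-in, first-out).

Dec 14, 715 sold [LIFO — newest first]: 207 @ $3 + 104 @ $6 + 234 @ $6 + 170 @ $2 = $2,989
Ending inventory: 63 @ $4 + 322 @ $5 + 16 @ $2 = $1,894
Check: goods available $4,883 = COGS $2,989 + ending $1,894

COGS = $2,989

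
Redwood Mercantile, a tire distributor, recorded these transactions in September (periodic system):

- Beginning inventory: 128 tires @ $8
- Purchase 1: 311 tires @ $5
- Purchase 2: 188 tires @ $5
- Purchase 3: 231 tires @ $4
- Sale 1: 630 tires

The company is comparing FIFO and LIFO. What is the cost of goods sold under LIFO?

FIFO COGS: 128 @ $8 + 311 @ $5 + 188 @ $5 + 3 @ $4 = $3,531
LIFO COGS: 231 @ $4 + 188 @ $5 + 211 @ $5 = $2,919

COGS = $2,919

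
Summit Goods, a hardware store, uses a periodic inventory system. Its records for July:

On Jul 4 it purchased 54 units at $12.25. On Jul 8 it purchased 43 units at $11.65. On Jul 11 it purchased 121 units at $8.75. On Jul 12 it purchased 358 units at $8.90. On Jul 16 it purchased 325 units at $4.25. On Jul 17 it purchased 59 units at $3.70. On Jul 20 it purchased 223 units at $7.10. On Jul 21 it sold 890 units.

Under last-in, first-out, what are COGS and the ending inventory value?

Jul 21, 890 sold [LIFO — newest first]: 223 @ $7.10 + 59 @ $3.70 + 325 @ $4.25 + 283 @ $8.90 = $5,701.55
Ending inventory: 54 @ $12.25 + 43 @ $11.65 + 121 @ $8.75 + 75 @ $8.90 = $2,888.70
Check: goods available $8,590.25 = COGS $5,701.55 + ending $2,888.70

COGS = $5,701.55; ending inventory = $2,888.70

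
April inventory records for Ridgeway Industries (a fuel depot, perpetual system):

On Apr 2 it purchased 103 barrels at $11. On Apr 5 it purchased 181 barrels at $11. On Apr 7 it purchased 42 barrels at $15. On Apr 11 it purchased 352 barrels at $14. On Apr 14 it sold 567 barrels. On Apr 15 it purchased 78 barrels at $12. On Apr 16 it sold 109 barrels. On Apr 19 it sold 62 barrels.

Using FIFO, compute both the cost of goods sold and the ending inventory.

COGS = $9,402; ending inventory = $216

Apr 14, 567 sold [FIFO — oldest first]: 103 @ $11 + 181 @ $11 + 42 @ $15 + 241 @ $14 = $7,128
Apr 16, 109 sold [FIFO — oldest first]: 109 @ $14 = $1,526
Apr 19, 62 sold [FIFO — oldest first]: 2 @ $14 + 60 @ $12 = $748
Total COGS = $7,128 + $1,526 + $748 = $9,402
Ending inventory: 18 @ $12 = $216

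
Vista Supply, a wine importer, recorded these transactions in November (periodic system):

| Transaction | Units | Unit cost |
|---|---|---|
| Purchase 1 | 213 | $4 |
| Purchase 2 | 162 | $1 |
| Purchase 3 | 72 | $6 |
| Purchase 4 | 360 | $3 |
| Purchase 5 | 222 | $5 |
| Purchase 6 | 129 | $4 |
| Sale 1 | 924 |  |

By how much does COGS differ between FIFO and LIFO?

$168

FIFO COGS: 213 @ $4 + 162 @ $1 + 72 @ $6 + 360 @ $3 + 117 @ $5 = $3,111
LIFO COGS: 129 @ $4 + 222 @ $5 + 360 @ $3 + 72 @ $6 + 141 @ $1 = $3,279
Difference = |$3,111 − $3,279| = $168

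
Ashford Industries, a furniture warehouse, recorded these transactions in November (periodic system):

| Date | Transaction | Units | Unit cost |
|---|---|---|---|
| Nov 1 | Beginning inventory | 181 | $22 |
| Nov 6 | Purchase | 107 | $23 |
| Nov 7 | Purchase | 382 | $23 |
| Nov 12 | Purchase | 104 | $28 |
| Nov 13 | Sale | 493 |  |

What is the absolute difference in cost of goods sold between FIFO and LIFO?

$701

FIFO COGS: 181 @ $22 + 107 @ $23 + 205 @ $23 = $11,158
LIFO COGS: 104 @ $28 + 382 @ $23 + 7 @ $23 = $11,859
Difference = |$11,158 − $11,859| = $701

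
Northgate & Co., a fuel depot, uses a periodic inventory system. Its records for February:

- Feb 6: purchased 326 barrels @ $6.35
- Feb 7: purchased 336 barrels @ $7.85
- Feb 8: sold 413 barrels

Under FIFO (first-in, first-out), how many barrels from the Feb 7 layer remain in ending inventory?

Feb 8, 413 sold [FIFO — oldest first]: 326 @ $6.35 + 87 @ $7.85 = $2,753.05
Ending inventory: 249 @ $7.85 = $1,954.65
Check: goods available $4,707.70 = COGS $2,753.05 + ending $1,954.65

249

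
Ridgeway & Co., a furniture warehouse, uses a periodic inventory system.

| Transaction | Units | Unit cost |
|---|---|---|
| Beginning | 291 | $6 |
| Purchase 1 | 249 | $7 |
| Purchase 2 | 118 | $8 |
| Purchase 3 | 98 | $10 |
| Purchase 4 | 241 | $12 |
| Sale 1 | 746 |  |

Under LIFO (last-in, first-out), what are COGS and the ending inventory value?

Sale 1 (746) [LIFO — newest first]: 241 @ $12 + 98 @ $10 + 118 @ $8 + 249 @ $7 + 40 @ $6 = $6,799
Ending inventory: 251 @ $6 = $1,506
Check: goods available $8,305 = COGS $6,799 + ending $1,506

COGS = $6,799; ending inventory = $1,506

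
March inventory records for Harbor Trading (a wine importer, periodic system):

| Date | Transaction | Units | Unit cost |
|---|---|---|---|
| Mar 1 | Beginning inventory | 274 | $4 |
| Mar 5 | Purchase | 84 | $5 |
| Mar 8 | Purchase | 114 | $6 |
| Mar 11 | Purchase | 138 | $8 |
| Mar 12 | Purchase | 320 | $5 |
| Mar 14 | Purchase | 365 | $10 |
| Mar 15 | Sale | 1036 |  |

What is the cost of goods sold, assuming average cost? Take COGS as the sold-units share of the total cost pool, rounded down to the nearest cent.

COGS = $6,843.20

Mar 15, sell 1036: 1036/1295 × $8,554.00 → $6,843.20
Ending inventory (cost pool remaining) = $1,710.80
Check: goods available $8,554.00 = COGS $6,843.20 + ending $1,710.80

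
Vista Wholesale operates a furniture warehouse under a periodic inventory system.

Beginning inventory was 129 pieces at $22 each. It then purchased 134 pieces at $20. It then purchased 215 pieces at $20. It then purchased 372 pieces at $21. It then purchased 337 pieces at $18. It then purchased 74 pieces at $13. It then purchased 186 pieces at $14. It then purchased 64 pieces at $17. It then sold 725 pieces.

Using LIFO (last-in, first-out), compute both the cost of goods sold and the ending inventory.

COGS = $12,064; ending inventory = $16,286

Sale 1 (725) [LIFO — newest first]: 64 @ $17 + 186 @ $14 + 74 @ $13 + 337 @ $18 + 64 @ $21 = $12,064
Ending inventory: 129 @ $22 + 134 @ $20 + 215 @ $20 + 308 @ $21 = $16,286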